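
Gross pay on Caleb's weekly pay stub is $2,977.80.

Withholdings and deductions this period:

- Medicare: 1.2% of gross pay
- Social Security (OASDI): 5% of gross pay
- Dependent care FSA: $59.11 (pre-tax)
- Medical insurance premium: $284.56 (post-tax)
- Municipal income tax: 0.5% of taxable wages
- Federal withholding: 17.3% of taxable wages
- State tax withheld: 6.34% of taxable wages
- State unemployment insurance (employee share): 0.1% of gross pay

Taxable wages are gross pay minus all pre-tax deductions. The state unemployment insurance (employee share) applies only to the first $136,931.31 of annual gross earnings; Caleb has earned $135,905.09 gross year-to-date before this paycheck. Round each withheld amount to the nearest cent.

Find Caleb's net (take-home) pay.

$1,743.92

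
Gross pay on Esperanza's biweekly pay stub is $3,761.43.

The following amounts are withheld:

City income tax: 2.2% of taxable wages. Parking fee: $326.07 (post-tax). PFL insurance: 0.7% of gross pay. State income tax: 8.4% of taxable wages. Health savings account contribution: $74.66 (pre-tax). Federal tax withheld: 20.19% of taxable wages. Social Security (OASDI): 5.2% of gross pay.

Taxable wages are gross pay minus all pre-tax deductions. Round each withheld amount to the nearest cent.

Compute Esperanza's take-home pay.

$2,003.62

Health savings account contribution: $74.66
Taxable wages = $3,761.43 − $74.66 = $3,686.77
Federal tax withheld: $3,686.77 × 0.2019 = $744.36
City income tax: $3,686.77 × 0.022 = $81.11
State income tax: $3,686.77 × 0.084 = $309.69
PFL insurance: $3,761.43 × 0.007 = $26.33
Social Security (OASDI): $3,761.43 × 0.052 = $195.59
Parking fee: $326.07
Total deductions = $74.66 + $744.36 + $81.11 + $309.69 + $26.33 + $195.59 + $326.07 = $1,757.81
Net pay = $3,761.43 − $1,757.81 = $2,003.62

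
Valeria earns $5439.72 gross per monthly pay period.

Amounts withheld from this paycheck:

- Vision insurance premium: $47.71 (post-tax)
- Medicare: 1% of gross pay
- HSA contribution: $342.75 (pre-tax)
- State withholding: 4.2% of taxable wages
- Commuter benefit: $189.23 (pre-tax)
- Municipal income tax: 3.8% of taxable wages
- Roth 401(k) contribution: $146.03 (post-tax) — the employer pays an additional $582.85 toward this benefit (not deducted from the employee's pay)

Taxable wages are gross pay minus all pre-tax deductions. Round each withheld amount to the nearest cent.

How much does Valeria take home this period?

Commuter benefit: $189.23
HSA contribution: $342.75
Pre-tax total = $189.23 + $342.75 = $531.98
Taxable wages = $5439.72 − $531.98 = $4907.74
State withholding: $4907.74 × 0.042 = $206.13
Municipal income tax: $4907.74 × 0.038 = $186.49
Medicare: $5439.72 × 0.01 = $54.40
Vision insurance premium: $47.71
Roth 401(k) contribution: $146.03
(Employer's $582.85 toward Roth 401(k) contribution is not withheld from the employee.)
Total deductions = $189.23 + $342.75 + $206.13 + $186.49 + $54.40 + $47.71 + $146.03 = $1172.74
Net pay = $5439.72 − $1172.74 = $4266.98

$4266.98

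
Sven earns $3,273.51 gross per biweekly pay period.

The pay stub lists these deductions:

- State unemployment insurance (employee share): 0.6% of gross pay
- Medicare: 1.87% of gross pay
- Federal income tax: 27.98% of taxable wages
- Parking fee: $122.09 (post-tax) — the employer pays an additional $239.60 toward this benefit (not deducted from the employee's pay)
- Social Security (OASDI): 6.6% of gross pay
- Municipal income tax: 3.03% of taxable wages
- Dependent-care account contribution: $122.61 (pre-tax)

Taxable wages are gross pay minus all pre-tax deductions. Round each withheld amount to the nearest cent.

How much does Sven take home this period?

Dependent-care account contribution: $122.61
Taxable wages = $3,273.51 − $122.61 = $3,150.90
Municipal income tax: $3,150.90 × 0.0303 = $95.47
Federal income tax: $3,150.90 × 0.2798 = $881.62
Social Security (OASDI): $3,273.51 × 0.066 = $216.05
State unemployment insurance (employee share): $3,273.51 × 0.006 = $19.64
Medicare: $3,273.51 × 0.0187 = $61.21
Parking fee: $122.09
(Employer's $239.60 toward parking fee is not withheld from the employee.)
Total deductions = $122.61 + $95.47 + $881.62 + $216.05 + $19.64 + $61.21 + $122.09 = $1,518.69
Net pay = $3,273.51 − $1,518.69 = $1,754.82

$1,754.82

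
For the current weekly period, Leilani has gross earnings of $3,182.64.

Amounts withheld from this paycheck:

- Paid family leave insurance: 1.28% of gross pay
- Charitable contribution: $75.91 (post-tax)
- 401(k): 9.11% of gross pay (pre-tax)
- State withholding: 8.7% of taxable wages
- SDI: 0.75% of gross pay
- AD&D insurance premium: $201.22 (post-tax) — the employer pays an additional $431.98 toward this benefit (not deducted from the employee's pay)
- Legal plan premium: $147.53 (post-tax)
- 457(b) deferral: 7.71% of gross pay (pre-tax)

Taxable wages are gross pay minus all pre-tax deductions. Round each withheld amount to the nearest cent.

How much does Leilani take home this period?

457(b) deferral: $3,182.64 × 0.0771 = $245.38
401(k): $3,182.64 × 0.0911 = $289.94
Pre-tax total = $245.38 + $289.94 = $535.32
Taxable wages = $3,182.64 − $535.32 = $2,647.32
State withholding: $2,647.32 × 0.087 = $230.32
Paid family leave insurance: $3,182.64 × 0.0128 = $40.74
SDI: $3,182.64 × 0.0075 = $23.87
AD&D insurance premium: $201.22
Legal plan premium: $147.53
Charitable contribution: $75.91
(Employer's $431.98 toward AD&D insurance premium is not withheld from the employee.)
Total deductions = $245.38 + $289.94 + $230.32 + $40.74 + $23.87 + $201.22 + $147.53 + $75.91 = $1,254.91
Net pay = $3,182.64 − $1,254.91 = $1,927.73

$1,927.73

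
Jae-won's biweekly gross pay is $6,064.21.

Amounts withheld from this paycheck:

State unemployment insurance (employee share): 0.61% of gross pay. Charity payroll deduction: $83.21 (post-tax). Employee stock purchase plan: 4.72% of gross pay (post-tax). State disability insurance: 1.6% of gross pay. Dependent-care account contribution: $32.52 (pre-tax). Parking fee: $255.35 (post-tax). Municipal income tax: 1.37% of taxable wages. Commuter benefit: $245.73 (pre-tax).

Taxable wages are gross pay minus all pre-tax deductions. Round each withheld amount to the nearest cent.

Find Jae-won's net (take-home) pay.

$4,947.88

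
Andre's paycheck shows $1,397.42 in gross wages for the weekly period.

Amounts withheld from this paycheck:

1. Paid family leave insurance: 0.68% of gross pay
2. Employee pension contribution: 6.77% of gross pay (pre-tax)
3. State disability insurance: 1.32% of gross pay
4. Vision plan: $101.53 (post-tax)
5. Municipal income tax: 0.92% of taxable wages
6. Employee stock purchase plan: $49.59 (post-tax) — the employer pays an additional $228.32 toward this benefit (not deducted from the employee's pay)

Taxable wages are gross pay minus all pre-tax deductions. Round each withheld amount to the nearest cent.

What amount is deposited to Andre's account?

$1,111.75

Employee pension contribution: $1,397.42 × 0.0677 = $94.61
Taxable wages = $1,397.42 − $94.61 = $1,302.81
Municipal income tax: $1,302.81 × 0.0092 = $11.99
Paid family leave insurance: $1,397.42 × 0.0068 = $9.50
State disability insurance: $1,397.42 × 0.0132 = $18.45
Employee stock purchase plan: $49.59
Vision plan: $101.53
(Employer's $228.32 toward employee stock purchase plan is not withheld from the employee.)
Total deductions = $94.61 + $11.99 + $9.50 + $18.45 + $49.59 + $101.53 = $285.67
Net pay = $1,397.42 − $285.67 = $1,111.75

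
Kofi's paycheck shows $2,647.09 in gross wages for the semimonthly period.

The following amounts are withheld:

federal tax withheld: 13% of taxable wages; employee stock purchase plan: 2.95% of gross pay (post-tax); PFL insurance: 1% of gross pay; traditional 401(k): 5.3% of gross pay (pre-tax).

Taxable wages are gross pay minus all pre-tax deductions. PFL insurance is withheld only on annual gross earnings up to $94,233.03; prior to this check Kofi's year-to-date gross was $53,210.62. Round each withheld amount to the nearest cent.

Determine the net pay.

$2,076.35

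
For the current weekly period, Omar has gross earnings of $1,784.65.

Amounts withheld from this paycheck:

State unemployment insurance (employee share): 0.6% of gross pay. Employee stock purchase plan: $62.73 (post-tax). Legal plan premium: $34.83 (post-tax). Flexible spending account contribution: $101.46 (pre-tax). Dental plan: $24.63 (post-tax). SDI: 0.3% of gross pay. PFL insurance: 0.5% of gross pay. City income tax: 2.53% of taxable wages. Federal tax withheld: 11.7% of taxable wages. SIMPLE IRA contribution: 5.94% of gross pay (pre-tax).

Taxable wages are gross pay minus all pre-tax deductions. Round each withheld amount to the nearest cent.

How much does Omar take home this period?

$1,205.58

Flexible spending account contribution: $101.46
SIMPLE IRA contribution: $1,784.65 × 0.0594 = $106.01
Pre-tax total = $101.46 + $106.01 = $207.47
Taxable wages = $1,784.65 − $207.47 = $1,577.18
City income tax: $1,577.18 × 0.0253 = $39.90
Federal tax withheld: $1,577.18 × 0.117 = $184.53
SDI: $1,784.65 × 0.003 = $5.35
State unemployment insurance (employee share): $1,784.65 × 0.006 = $10.71
PFL insurance: $1,784.65 × 0.005 = $8.92
Dental plan: $24.63
Legal plan premium: $34.83
Employee stock purchase plan: $62.73
Total deductions = $101.46 + $106.01 + $39.90 + $184.53 + $5.35 + $10.71 + $8.92 + $24.63 + $34.83 + $62.73 = $579.07
Net pay = $1,784.65 − $579.07 = $1,205.58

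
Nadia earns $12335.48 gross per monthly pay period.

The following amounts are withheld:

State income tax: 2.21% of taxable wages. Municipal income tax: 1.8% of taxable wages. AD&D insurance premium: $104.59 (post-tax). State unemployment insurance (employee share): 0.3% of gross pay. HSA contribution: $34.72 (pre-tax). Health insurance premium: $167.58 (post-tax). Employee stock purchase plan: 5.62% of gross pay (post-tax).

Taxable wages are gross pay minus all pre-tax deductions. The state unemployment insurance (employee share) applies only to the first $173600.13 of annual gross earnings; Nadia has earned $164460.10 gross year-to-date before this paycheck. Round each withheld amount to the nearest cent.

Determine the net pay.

HSA contribution: $34.72
Taxable wages = $12335.48 − $34.72 = $12300.76
Municipal income tax: $12300.76 × 0.018 = $221.41
State income tax: $12300.76 × 0.0221 = $271.85
State unemployment insurance (employee share): only $173600.13 − $164460.10 = $9140.03 of this check is subject → $9140.03 × 0.003 = $27.42
Employee stock purchase plan: $12335.48 × 0.0562 = $693.25
Health insurance premium: $167.58
AD&D insurance premium: $104.59
Total deductions = $34.72 + $221.41 + $271.85 + $27.42 + $693.25 + $167.58 + $104.59 = $1520.82
Net pay = $12335.48 − $1520.82 = $10814.66

$10814.66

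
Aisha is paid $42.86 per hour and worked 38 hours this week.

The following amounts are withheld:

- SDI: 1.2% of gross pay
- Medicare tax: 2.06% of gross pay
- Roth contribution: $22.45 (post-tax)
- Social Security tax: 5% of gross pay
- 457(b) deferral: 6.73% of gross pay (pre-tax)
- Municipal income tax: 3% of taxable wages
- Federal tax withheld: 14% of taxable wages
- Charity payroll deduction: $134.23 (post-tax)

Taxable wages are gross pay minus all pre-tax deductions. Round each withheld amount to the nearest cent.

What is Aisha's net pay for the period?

Gross pay: 38 × $42.86 = $1,628.68
457(b) deferral: $1,628.68 × 0.0673 = $109.61
Taxable wages = $1,628.68 − $109.61 = $1,519.07
Municipal income tax: $1,519.07 × 0.03 = $45.57
Federal tax withheld: $1,519.07 × 0.14 = $212.67
SDI: $1,628.68 × 0.012 = $19.54
Medicare tax: $1,628.68 × 0.0206 = $33.55
Social Security tax: $1,628.68 × 0.05 = $81.43
Charity payroll deduction: $134.23
Roth contribution: $22.45
Total deductions = $109.61 + $45.57 + $212.67 + $19.54 + $33.55 + $81.43 + $134.23 + $22.45 = $659.05
Net pay = $1,628.68 − $659.05 = $969.63

$969.63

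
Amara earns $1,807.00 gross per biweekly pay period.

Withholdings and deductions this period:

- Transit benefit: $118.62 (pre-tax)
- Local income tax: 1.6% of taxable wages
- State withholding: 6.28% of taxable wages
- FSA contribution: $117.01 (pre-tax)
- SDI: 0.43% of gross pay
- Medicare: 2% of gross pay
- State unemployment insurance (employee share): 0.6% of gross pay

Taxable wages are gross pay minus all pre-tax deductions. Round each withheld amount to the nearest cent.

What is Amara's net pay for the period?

FSA contribution: $117.01
Transit benefit: $118.62
Pre-tax total = $117.01 + $118.62 = $235.63
Taxable wages = $1,807.00 − $235.63 = $1,571.37
State withholding: $1,571.37 × 0.0628 = $98.68
Local income tax: $1,571.37 × 0.016 = $25.14
State unemployment insurance (employee share): $1,807.00 × 0.006 = $10.84
Medicare: $1,807.00 × 0.02 = $36.14
SDI: $1,807.00 × 0.0043 = $7.77
Total deductions = $117.01 + $118.62 + $98.68 + $25.14 + $10.84 + $36.14 + $7.77 = $414.20
Net pay = $1,807.00 − $414.20 = $1,392.80

$1,392.80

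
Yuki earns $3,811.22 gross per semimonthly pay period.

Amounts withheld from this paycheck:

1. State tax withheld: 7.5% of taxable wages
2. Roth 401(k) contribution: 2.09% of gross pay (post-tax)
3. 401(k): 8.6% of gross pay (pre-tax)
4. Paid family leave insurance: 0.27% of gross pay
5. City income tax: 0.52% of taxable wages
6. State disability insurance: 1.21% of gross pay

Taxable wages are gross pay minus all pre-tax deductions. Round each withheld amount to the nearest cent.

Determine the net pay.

401(k): $3,811.22 × 0.086 = $327.76
Taxable wages = $3,811.22 − $327.76 = $3,483.46
City income tax: $3,483.46 × 0.0052 = $18.11
State tax withheld: $3,483.46 × 0.075 = $261.26
State disability insurance: $3,811.22 × 0.0121 = $46.12
Paid family leave insurance: $3,811.22 × 0.0027 = $10.29
Roth 401(k) contribution: $3,811.22 × 0.0209 = $79.65
Total deductions = $327.76 + $18.11 + $261.26 + $46.12 + $10.29 + $79.65 = $743.19
Net pay = $3,811.22 − $743.19 = $3,068.03

$3,068.03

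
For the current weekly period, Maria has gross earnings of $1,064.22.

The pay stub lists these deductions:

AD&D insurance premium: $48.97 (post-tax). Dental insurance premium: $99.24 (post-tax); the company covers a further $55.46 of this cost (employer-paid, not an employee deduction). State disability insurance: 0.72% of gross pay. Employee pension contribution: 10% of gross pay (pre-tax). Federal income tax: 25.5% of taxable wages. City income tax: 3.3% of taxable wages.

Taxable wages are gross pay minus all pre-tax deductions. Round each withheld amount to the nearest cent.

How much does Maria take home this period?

Employee pension contribution: $1,064.22 × 0.1 = $106.42
Taxable wages = $1,064.22 − $106.42 = $957.80
City income tax: $957.80 × 0.033 = $31.61
Federal income tax: $957.80 × 0.255 = $244.24
State disability insurance: $1,064.22 × 0.0072 = $7.66
AD&D insurance premium: $48.97
Dental insurance premium: $99.24
(Employer's $55.46 toward dental insurance premium is not withheld from the employee.)
Total deductions = $106.42 + $31.61 + $244.24 + $7.66 + $48.97 + $99.24 = $538.14
Net pay = $1,064.22 − $538.14 = $526.08

$526.08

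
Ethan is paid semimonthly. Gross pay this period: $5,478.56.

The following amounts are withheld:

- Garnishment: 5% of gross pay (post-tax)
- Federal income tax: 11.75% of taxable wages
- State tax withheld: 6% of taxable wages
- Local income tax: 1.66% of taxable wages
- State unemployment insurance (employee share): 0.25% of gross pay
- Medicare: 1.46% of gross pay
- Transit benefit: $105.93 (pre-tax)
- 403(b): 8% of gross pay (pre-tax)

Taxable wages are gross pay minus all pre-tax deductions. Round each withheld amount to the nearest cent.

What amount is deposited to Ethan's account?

$3,608.97

403(b): $5,478.56 × 0.08 = $438.28
Transit benefit: $105.93
Pre-tax total = $438.28 + $105.93 = $544.21
Taxable wages = $5,478.56 − $544.21 = $4,934.35
Local income tax: $4,934.35 × 0.0166 = $81.91
State tax withheld: $4,934.35 × 0.06 = $296.06
Federal income tax: $4,934.35 × 0.1175 = $579.79
Medicare: $5,478.56 × 0.0146 = $79.99
State unemployment insurance (employee share): $5,478.56 × 0.0025 = $13.70
Garnishment: $5,478.56 × 0.05 = $273.93
Total deductions = $438.28 + $105.93 + $81.91 + $296.06 + $579.79 + $79.99 + $13.70 + $273.93 = $1,869.59
Net pay = $5,478.56 − $1,869.59 = $3,608.97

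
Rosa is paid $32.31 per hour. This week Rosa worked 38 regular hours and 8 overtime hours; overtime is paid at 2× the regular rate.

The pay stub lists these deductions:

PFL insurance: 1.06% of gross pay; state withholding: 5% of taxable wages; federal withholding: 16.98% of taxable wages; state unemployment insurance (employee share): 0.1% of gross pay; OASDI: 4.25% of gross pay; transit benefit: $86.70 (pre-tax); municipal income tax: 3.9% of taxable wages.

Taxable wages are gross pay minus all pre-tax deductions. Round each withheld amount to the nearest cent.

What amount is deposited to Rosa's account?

$1,134.56

Regular pay: 38 × $32.31 = $1,227.78
Overtime pay: 8 × $32.31 × 2 = $516.96
Gross pay = $1,227.78 + $516.96 = $1,744.74
Transit benefit: $86.70
Taxable wages = $1,744.74 − $86.70 = $1,658.04
Federal withholding: $1,658.04 × 0.1698 = $281.54
State withholding: $1,658.04 × 0.05 = $82.90
Municipal income tax: $1,658.04 × 0.039 = $64.66
OASDI: $1,744.74 × 0.0425 = $74.15
State unemployment insurance (employee share): $1,744.74 × 0.001 = $1.74
PFL insurance: $1,744.74 × 0.0106 = $18.49
Total deductions = $86.70 + $281.54 + $82.90 + $64.66 + $74.15 + $1.74 + $18.49 = $610.18
Net pay = $1,744.74 − $610.18 = $1,134.56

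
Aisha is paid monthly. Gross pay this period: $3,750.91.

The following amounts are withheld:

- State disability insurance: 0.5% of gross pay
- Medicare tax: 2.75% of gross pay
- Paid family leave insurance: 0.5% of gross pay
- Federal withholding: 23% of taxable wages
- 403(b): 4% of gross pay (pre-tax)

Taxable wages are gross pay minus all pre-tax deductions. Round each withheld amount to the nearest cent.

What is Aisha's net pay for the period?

403(b): $3,750.91 × 0.04 = $150.04
Taxable wages = $3,750.91 − $150.04 = $3,600.87
Federal withholding: $3,600.87 × 0.23 = $828.20
Paid family leave insurance: $3,750.91 × 0.005 = $18.75
State disability insurance: $3,750.91 × 0.005 = $18.75
Medicare tax: $3,750.91 × 0.0275 = $103.15
Total deductions = $150.04 + $828.20 + $18.75 + $18.75 + $103.15 = $1,118.89
Net pay = $3,750.91 − $1,118.89 = $2,632.02

$2,632.02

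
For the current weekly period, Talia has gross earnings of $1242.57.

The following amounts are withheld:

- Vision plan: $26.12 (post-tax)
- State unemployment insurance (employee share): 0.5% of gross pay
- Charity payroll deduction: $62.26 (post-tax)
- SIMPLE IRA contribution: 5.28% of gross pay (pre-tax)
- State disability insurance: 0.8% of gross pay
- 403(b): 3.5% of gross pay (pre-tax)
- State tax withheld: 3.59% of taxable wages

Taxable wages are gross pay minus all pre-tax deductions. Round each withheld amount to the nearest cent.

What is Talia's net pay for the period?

SIMPLE IRA contribution: $1242.57 × 0.0528 = $65.61
403(b): $1242.57 × 0.035 = $43.49
Pre-tax total = $65.61 + $43.49 = $109.10
Taxable wages = $1242.57 − $109.10 = $1133.47
State tax withheld: $1133.47 × 0.0359 = $40.69
State disability insurance: $1242.57 × 0.008 = $9.94
State unemployment insurance (employee share): $1242.57 × 0.005 = $6.21
Charity payroll deduction: $62.26
Vision plan: $26.12
Total deductions = $65.61 + $43.49 + $40.69 + $9.94 + $6.21 + $62.26 + $26.12 = $254.32
Net pay = $1242.57 − $254.32 = $988.25

$988.25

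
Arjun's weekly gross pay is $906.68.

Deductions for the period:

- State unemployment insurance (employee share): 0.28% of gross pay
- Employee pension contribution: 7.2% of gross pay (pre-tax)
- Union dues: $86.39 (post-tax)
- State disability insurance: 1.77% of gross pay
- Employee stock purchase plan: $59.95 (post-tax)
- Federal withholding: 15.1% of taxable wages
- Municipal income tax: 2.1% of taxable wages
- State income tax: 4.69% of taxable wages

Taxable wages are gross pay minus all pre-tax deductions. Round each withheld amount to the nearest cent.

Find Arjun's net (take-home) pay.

$492.29

Employee pension contribution: $906.68 × 0.072 = $65.28
Taxable wages = $906.68 − $65.28 = $841.40
Federal withholding: $841.40 × 0.151 = $127.05
State income tax: $841.40 × 0.0469 = $39.46
Municipal income tax: $841.40 × 0.021 = $17.67
State unemployment insurance (employee share): $906.68 × 0.0028 = $2.54
State disability insurance: $906.68 × 0.0177 = $16.05
Union dues: $86.39
Employee stock purchase plan: $59.95
Total deductions = $65.28 + $127.05 + $39.46 + $17.67 + $2.54 + $16.05 + $86.39 + $59.95 = $414.39
Net pay = $906.68 − $414.39 = $492.29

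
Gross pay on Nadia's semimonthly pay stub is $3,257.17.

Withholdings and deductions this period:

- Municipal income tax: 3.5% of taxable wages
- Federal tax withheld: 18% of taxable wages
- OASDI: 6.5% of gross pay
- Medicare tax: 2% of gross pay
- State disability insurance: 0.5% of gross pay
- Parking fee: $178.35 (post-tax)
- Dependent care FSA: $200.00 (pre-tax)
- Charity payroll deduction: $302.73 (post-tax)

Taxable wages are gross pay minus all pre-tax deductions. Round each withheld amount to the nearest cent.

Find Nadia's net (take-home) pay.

Dependent care FSA: $200.00
Taxable wages = $3,257.17 − $200.00 = $3,057.17
Municipal income tax: $3,057.17 × 0.035 = $107.00
Federal tax withheld: $3,057.17 × 0.18 = $550.29
Medicare tax: $3,257.17 × 0.02 = $65.14
OASDI: $3,257.17 × 0.065 = $211.72
State disability insurance: $3,257.17 × 0.005 = $16.29
Parking fee: $178.35
Charity payroll deduction: $302.73
Total deductions = $200.00 + $107.00 + $550.29 + $65.14 + $211.72 + $16.29 + $178.35 + $302.73 = $1,631.52
Net pay = $3,257.17 − $1,631.52 = $1,625.65

$1,625.65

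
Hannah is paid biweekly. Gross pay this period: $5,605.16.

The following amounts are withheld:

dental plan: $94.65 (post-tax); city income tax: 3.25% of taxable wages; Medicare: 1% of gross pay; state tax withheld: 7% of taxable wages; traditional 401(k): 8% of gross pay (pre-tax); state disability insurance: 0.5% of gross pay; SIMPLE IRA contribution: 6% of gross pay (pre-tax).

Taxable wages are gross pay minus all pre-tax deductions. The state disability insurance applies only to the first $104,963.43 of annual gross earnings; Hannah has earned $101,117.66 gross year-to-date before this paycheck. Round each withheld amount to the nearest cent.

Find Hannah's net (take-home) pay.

$4,156.42

Traditional 401(k): $5,605.16 × 0.08 = $448.41
SIMPLE IRA contribution: $5,605.16 × 0.06 = $336.31
Pre-tax total = $448.41 + $336.31 = $784.72
Taxable wages = $5,605.16 − $784.72 = $4,820.44
State tax withheld: $4,820.44 × 0.07 = $337.43
City income tax: $4,820.44 × 0.0325 = $156.66
Medicare: $5,605.16 × 0.01 = $56.05
State disability insurance: only $104,963.43 − $101,117.66 = $3,845.77 of this check is subject → $3,845.77 × 0.005 = $19.23
Dental plan: $94.65
Total deductions = $448.41 + $336.31 + $337.43 + $156.66 + $56.05 + $19.23 + $94.65 = $1,448.74
Net pay = $5,605.16 − $1,448.74 = $4,156.42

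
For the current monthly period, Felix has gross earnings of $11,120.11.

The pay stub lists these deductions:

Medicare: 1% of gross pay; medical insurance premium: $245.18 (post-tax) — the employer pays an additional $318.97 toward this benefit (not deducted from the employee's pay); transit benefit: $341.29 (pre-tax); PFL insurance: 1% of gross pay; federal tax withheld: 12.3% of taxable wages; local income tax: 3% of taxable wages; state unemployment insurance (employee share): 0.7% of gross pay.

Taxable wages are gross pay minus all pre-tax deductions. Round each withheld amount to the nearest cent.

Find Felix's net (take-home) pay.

$8,584.25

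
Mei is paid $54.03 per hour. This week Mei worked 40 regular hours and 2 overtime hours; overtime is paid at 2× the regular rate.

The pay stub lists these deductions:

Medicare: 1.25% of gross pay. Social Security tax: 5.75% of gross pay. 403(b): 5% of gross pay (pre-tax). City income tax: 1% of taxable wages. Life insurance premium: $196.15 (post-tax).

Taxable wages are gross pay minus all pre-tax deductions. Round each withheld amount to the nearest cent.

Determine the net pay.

$1,873.30

Regular pay: 40 × $54.03 = $2,161.20
Overtime pay: 2 × $54.03 × 2 = $216.12
Gross pay = $2,161.20 + $216.12 = $2,377.32
403(b): $2,377.32 × 0.05 = $118.87
Taxable wages = $2,377.32 − $118.87 = $2,258.45
City income tax: $2,258.45 × 0.01 = $22.58
Medicare: $2,377.32 × 0.0125 = $29.72
Social Security tax: $2,377.32 × 0.0575 = $136.70
Life insurance premium: $196.15
Total deductions = $118.87 + $22.58 + $29.72 + $136.70 + $196.15 = $504.02
Net pay = $2,377.32 − $504.02 = $1,873.30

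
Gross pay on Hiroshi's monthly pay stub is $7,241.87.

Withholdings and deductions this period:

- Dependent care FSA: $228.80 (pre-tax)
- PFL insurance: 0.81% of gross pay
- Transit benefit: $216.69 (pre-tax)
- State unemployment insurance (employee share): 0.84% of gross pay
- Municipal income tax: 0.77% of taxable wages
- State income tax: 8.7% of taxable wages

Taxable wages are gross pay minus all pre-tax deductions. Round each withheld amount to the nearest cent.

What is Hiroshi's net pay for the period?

$6,033.27

Transit benefit: $216.69
Dependent care FSA: $228.80
Pre-tax total = $216.69 + $228.80 = $445.49
Taxable wages = $7,241.87 − $445.49 = $6,796.38
State income tax: $6,796.38 × 0.087 = $591.29
Municipal income tax: $6,796.38 × 0.0077 = $52.33
PFL insurance: $7,241.87 × 0.0081 = $58.66
State unemployment insurance (employee share): $7,241.87 × 0.0084 = $60.83
Total deductions = $216.69 + $228.80 + $591.29 + $52.33 + $58.66 + $60.83 = $1,208.60
Net pay = $7,241.87 − $1,208.60 = $6,033.27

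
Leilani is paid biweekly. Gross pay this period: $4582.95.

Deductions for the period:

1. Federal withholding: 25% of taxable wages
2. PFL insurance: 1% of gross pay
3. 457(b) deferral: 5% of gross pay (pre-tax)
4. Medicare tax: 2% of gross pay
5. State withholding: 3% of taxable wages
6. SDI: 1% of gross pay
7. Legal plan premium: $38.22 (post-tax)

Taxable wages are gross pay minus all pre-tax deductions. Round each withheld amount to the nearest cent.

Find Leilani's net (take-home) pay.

457(b) deferral: $4582.95 × 0.05 = $229.15
Taxable wages = $4582.95 − $229.15 = $4353.80
State withholding: $4353.80 × 0.03 = $130.61
Federal withholding: $4353.80 × 0.25 = $1088.45
PFL insurance: $4582.95 × 0.01 = $45.83
Medicare tax: $4582.95 × 0.02 = $91.66
SDI: $4582.95 × 0.01 = $45.83
Legal plan premium: $38.22
Total deductions = $229.15 + $130.61 + $1088.45 + $45.83 + $91.66 + $45.83 + $38.22 = $1669.75
Net pay = $4582.95 − $1669.75 = $2913.20

$2913.20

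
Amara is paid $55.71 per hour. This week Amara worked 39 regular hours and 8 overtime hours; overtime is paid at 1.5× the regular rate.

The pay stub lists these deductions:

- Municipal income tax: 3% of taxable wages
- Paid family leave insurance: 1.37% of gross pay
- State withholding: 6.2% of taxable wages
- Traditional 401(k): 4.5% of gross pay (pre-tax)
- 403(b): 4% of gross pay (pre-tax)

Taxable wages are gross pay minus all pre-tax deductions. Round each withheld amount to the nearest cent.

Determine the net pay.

Regular pay: 39 × $55.71 = $2,172.69
Overtime pay: 8 × $55.71 × 1.5 = $668.52
Gross pay = $2,172.69 + $668.52 = $2,841.21
Traditional 401(k): $2,841.21 × 0.045 = $127.85
403(b): $2,841.21 × 0.04 = $113.65
Pre-tax total = $127.85 + $113.65 = $241.50
Taxable wages = $2,841.21 − $241.50 = $2,599.71
State withholding: $2,599.71 × 0.062 = $161.18
Municipal income tax: $2,599.71 × 0.03 = $77.99
Paid family leave insurance: $2,841.21 × 0.0137 = $38.92
Total deductions = $127.85 + $113.65 + $161.18 + $77.99 + $38.92 = $519.59
Net pay = $2,841.21 − $519.59 = $2,321.62

$2,321.62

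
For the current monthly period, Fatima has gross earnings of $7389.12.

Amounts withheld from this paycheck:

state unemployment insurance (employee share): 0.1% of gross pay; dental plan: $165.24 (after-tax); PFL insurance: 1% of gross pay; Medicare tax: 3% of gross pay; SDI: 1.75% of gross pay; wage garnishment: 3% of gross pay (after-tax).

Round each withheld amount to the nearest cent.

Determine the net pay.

$6569.95

State unemployment insurance (employee share): $7389.12 × 0.001 = $7.39
Medicare tax: $7389.12 × 0.03 = $221.67
PFL insurance: $7389.12 × 0.01 = $73.89
SDI: $7389.12 × 0.0175 = $129.31
Dental plan: $165.24
Wage garnishment: $7389.12 × 0.03 = $221.67
Total deductions = $7.39 + $221.67 + $73.89 + $129.31 + $165.24 + $221.67 = $819.17
Net pay = $7389.12 − $819.17 = $6569.95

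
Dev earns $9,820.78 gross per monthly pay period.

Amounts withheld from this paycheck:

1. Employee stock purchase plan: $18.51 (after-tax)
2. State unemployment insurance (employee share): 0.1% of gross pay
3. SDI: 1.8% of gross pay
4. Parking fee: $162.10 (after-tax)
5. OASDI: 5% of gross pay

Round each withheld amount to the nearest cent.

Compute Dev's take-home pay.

State unemployment insurance (employee share): $9,820.78 × 0.001 = $9.82
OASDI: $9,820.78 × 0.05 = $491.04
SDI: $9,820.78 × 0.018 = $176.77
Employee stock purchase plan: $18.51
Parking fee: $162.10
Total deductions = $9.82 + $491.04 + $176.77 + $18.51 + $162.10 = $858.24
Net pay = $9,820.78 − $858.24 = $8,962.54

$8,962.54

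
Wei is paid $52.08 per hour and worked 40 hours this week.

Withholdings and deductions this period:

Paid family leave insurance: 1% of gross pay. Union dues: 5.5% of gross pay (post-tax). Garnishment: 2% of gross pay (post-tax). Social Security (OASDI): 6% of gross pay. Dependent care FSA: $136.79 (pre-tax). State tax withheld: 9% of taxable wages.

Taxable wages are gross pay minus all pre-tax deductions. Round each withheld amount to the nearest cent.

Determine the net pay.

Gross pay: 40 × $52.08 = $2,083.20
Dependent care FSA: $136.79
Taxable wages = $2,083.20 − $136.79 = $1,946.41
State tax withheld: $1,946.41 × 0.09 = $175.18
Social Security (OASDI): $2,083.20 × 0.06 = $124.99
Paid family leave insurance: $2,083.20 × 0.01 = $20.83
Union dues: $2,083.20 × 0.055 = $114.58
Garnishment: $2,083.20 × 0.02 = $41.66
Total deductions = $136.79 + $175.18 + $124.99 + $20.83 + $114.58 + $41.66 = $614.03
Net pay = $2,083.20 − $614.03 = $1,469.17

$1,469.17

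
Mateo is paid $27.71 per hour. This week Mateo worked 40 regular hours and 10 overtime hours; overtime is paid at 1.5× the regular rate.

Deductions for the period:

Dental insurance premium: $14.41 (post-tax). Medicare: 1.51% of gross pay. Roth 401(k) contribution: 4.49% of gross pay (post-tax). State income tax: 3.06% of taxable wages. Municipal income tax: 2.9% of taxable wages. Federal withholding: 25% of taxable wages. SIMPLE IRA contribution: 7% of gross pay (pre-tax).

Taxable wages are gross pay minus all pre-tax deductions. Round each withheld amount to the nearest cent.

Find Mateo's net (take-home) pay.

$872.71

Regular pay: 40 × $27.71 = $1108.40
Overtime pay: 10 × $27.71 × 1.5 = $415.65
Gross pay = $1108.40 + $415.65 = $1524.05
SIMPLE IRA contribution: $1524.05 × 0.07 = $106.68
Taxable wages = $1524.05 − $106.68 = $1417.37
Municipal income tax: $1417.37 × 0.029 = $41.10
State income tax: $1417.37 × 0.0306 = $43.37
Federal withholding: $1417.37 × 0.25 = $354.34
Medicare: $1524.05 × 0.0151 = $23.01
Roth 401(k) contribution: $1524.05 × 0.0449 = $68.43
Dental insurance premium: $14.41
Total deductions = $106.68 + $41.10 + $43.37 + $354.34 + $23.01 + $68.43 + $14.41 = $651.34
Net pay = $1524.05 − $651.34 = $872.71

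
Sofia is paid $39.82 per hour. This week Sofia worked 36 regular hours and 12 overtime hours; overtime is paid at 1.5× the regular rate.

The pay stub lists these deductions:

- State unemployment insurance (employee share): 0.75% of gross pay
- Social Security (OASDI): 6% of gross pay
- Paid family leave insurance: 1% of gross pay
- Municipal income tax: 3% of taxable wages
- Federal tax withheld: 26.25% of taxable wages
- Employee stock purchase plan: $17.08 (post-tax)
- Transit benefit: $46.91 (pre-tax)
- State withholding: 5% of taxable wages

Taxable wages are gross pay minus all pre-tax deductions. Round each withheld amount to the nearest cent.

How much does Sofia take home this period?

Regular pay: 36 × $39.82 = $1,433.52
Overtime pay: 12 × $39.82 × 1.5 = $716.76
Gross pay = $1,433.52 + $716.76 = $2,150.28
Transit benefit: $46.91
Taxable wages = $2,150.28 − $46.91 = $2,103.37
State withholding: $2,103.37 × 0.05 = $105.17
Federal tax withheld: $2,103.37 × 0.2625 = $552.13
Municipal income tax: $2,103.37 × 0.03 = $63.10
Paid family leave insurance: $2,150.28 × 0.01 = $21.50
State unemployment insurance (employee share): $2,150.28 × 0.0075 = $16.13
Social Security (OASDI): $2,150.28 × 0.06 = $129.02
Employee stock purchase plan: $17.08
Total deductions = $46.91 + $105.17 + $552.13 + $63.10 + $21.50 + $16.13 + $129.02 + $17.08 = $951.04
Net pay = $2,150.28 − $951.04 = $1,199.24

$1,199.24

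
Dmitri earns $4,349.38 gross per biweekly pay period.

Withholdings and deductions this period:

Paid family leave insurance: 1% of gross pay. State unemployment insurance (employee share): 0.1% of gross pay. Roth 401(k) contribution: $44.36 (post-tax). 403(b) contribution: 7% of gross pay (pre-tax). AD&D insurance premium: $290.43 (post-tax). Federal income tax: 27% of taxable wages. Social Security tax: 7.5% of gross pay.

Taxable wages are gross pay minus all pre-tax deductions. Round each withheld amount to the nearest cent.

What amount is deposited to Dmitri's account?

$2,243.96

403(b) contribution: $4,349.38 × 0.07 = $304.46
Taxable wages = $4,349.38 − $304.46 = $4,044.92
Federal income tax: $4,044.92 × 0.27 = $1,092.13
State unemployment insurance (employee share): $4,349.38 × 0.001 = $4.35
Paid family leave insurance: $4,349.38 × 0.01 = $43.49
Social Security tax: $4,349.38 × 0.075 = $326.20
AD&D insurance premium: $290.43
Roth 401(k) contribution: $44.36
Total deductions = $304.46 + $1,092.13 + $4.35 + $43.49 + $326.20 + $290.43 + $44.36 = $2,105.42
Net pay = $4,349.38 − $2,105.42 = $2,243.96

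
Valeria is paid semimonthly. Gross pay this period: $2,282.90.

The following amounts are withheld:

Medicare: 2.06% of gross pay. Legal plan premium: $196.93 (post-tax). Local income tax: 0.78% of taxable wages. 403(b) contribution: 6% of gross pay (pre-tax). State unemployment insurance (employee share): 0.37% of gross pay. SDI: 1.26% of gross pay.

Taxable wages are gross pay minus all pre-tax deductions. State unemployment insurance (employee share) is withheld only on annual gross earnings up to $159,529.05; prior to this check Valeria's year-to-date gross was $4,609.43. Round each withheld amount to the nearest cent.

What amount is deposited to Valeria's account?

403(b) contribution: $2,282.90 × 0.06 = $136.97
Taxable wages = $2,282.90 − $136.97 = $2,145.93
Local income tax: $2,145.93 × 0.0078 = $16.74
SDI: $2,282.90 × 0.0126 = $28.76
Medicare: $2,282.90 × 0.0206 = $47.03
State unemployment insurance (employee share): cap not yet reached, full $2,282.90 is subject → $2,282.90 × 0.0037 = $8.45
Legal plan premium: $196.93
Total deductions = $136.97 + $16.74 + $28.76 + $47.03 + $8.45 + $196.93 = $434.88
Net pay = $2,282.90 − $434.88 = $1,848.02

$1,848.02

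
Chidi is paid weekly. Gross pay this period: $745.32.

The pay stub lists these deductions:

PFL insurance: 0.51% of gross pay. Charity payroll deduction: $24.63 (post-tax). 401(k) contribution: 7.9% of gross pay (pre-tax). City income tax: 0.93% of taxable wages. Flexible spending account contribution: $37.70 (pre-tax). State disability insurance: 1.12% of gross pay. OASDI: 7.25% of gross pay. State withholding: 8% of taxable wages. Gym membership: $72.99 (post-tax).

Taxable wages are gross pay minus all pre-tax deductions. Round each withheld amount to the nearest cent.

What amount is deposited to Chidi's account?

$427.00

Flexible spending account contribution: $37.70
401(k) contribution: $745.32 × 0.079 = $58.88
Pre-tax total = $37.70 + $58.88 = $96.58
Taxable wages = $745.32 − $96.58 = $648.74
State withholding: $648.74 × 0.08 = $51.90
City income tax: $648.74 × 0.0093 = $6.03
PFL insurance: $745.32 × 0.0051 = $3.80
OASDI: $745.32 × 0.0725 = $54.04
State disability insurance: $745.32 × 0.0112 = $8.35
Charity payroll deduction: $24.63
Gym membership: $72.99
Total deductions = $37.70 + $58.88 + $51.90 + $6.03 + $3.80 + $54.04 + $8.35 + $24.63 + $72.99 = $318.32
Net pay = $745.32 − $318.32 = $427.00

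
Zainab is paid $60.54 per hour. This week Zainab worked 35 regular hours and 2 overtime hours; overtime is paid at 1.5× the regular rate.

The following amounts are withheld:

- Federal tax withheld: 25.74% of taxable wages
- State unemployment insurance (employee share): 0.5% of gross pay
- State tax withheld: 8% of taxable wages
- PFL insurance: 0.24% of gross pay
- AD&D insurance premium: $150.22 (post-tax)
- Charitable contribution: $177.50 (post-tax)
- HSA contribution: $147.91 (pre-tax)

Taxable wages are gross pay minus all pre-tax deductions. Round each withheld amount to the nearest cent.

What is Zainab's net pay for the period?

$1081.58

Regular pay: 35 × $60.54 = $2118.90
Overtime pay: 2 × $60.54 × 1.5 = $181.62
Gross pay = $2118.90 + $181.62 = $2300.52
HSA contribution: $147.91
Taxable wages = $2300.52 − $147.91 = $2152.61
State tax withheld: $2152.61 × 0.08 = $172.21
Federal tax withheld: $2152.61 × 0.2574 = $554.08
PFL insurance: $2300.52 × 0.0024 = $5.52
State unemployment insurance (employee share): $2300.52 × 0.005 = $11.50
Charitable contribution: $177.50
AD&D insurance premium: $150.22
Total deductions = $147.91 + $172.21 + $554.08 + $5.52 + $11.50 + $177.50 + $150.22 = $1218.94
Net pay = $2300.52 − $1218.94 = $1081.58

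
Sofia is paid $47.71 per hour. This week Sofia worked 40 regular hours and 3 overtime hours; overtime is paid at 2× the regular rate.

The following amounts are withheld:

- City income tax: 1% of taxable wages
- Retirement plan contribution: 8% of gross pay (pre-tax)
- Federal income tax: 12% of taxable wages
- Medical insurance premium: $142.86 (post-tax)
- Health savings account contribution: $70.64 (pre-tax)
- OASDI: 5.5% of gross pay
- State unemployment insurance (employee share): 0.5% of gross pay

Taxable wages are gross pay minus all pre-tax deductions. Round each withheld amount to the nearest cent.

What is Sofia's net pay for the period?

Regular pay: 40 × $47.71 = $1,908.40
Overtime pay: 3 × $47.71 × 2 = $286.26
Gross pay = $1,908.40 + $286.26 = $2,194.66
Health savings account contribution: $70.64
Retirement plan contribution: $2,194.66 × 0.08 = $175.57
Pre-tax total = $70.64 + $175.57 = $246.21
Taxable wages = $2,194.66 − $246.21 = $1,948.45
Federal income tax: $1,948.45 × 0.12 = $233.81
City income tax: $1,948.45 × 0.01 = $19.48
State unemployment insurance (employee share): $2,194.66 × 0.005 = $10.97
OASDI: $2,194.66 × 0.055 = $120.71
Medical insurance premium: $142.86
Total deductions = $70.64 + $175.57 + $233.81 + $19.48 + $10.97 + $120.71 + $142.86 = $774.04
Net pay = $2,194.66 − $774.04 = $1,420.62

$1,420.62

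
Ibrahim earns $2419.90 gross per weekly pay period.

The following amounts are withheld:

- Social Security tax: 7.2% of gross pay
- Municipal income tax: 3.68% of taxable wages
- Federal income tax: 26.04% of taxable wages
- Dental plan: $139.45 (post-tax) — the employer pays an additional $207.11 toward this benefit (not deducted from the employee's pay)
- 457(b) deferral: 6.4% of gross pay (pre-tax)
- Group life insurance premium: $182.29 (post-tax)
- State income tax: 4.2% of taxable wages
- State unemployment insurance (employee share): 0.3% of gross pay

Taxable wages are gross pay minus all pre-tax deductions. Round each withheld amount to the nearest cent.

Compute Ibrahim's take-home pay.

$993.51

457(b) deferral: $2419.90 × 0.064 = $154.87
Taxable wages = $2419.90 − $154.87 = $2265.03
Municipal income tax: $2265.03 × 0.0368 = $83.35
State income tax: $2265.03 × 0.042 = $95.13
Federal income tax: $2265.03 × 0.2604 = $589.81
Social Security tax: $2419.90 × 0.072 = $174.23
State unemployment insurance (employee share): $2419.90 × 0.003 = $7.26
Dental plan: $139.45
Group life insurance premium: $182.29
(Employer's $207.11 toward dental plan is not withheld from the employee.)
Total deductions = $154.87 + $83.35 + $95.13 + $589.81 + $174.23 + $7.26 + $139.45 + $182.29 = $1426.39
Net pay = $2419.90 − $1426.39 = $993.51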